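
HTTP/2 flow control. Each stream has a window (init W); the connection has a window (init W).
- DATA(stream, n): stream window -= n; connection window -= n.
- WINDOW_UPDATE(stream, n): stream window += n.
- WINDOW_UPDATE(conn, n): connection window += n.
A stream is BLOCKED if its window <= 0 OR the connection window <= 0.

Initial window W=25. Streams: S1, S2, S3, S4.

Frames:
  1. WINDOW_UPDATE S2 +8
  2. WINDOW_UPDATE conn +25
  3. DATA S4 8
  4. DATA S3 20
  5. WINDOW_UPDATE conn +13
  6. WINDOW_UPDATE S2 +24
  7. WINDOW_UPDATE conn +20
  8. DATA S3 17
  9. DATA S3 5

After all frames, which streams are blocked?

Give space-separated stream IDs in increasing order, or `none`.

Op 1: conn=25 S1=25 S2=33 S3=25 S4=25 blocked=[]
Op 2: conn=50 S1=25 S2=33 S3=25 S4=25 blocked=[]
Op 3: conn=42 S1=25 S2=33 S3=25 S4=17 blocked=[]
Op 4: conn=22 S1=25 S2=33 S3=5 S4=17 blocked=[]
Op 5: conn=35 S1=25 S2=33 S3=5 S4=17 blocked=[]
Op 6: conn=35 S1=25 S2=57 S3=5 S4=17 blocked=[]
Op 7: conn=55 S1=25 S2=57 S3=5 S4=17 blocked=[]
Op 8: conn=38 S1=25 S2=57 S3=-12 S4=17 blocked=[3]
Op 9: conn=33 S1=25 S2=57 S3=-17 S4=17 blocked=[3]

Answer: S3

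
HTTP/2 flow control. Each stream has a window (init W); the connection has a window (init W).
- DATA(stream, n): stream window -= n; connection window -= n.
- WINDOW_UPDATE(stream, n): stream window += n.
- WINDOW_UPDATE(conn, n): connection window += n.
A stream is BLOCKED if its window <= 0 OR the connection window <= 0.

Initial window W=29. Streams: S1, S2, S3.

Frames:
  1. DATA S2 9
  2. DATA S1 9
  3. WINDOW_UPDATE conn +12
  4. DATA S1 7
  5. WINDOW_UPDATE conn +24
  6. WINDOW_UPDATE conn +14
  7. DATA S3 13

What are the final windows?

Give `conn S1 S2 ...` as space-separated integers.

Answer: 41 13 20 16

Derivation:
Op 1: conn=20 S1=29 S2=20 S3=29 blocked=[]
Op 2: conn=11 S1=20 S2=20 S3=29 blocked=[]
Op 3: conn=23 S1=20 S2=20 S3=29 blocked=[]
Op 4: conn=16 S1=13 S2=20 S3=29 blocked=[]
Op 5: conn=40 S1=13 S2=20 S3=29 blocked=[]
Op 6: conn=54 S1=13 S2=20 S3=29 blocked=[]
Op 7: conn=41 S1=13 S2=20 S3=16 blocked=[]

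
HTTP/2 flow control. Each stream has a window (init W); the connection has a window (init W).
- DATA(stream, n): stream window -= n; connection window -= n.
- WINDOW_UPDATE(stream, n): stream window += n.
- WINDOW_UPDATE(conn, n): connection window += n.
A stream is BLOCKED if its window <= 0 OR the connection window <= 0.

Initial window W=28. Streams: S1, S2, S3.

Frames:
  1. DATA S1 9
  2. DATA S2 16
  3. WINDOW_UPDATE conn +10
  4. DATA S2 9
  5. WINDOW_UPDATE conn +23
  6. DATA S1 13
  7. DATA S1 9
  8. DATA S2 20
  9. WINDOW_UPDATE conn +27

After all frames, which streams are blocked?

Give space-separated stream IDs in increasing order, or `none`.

Answer: S1 S2

Derivation:
Op 1: conn=19 S1=19 S2=28 S3=28 blocked=[]
Op 2: conn=3 S1=19 S2=12 S3=28 blocked=[]
Op 3: conn=13 S1=19 S2=12 S3=28 blocked=[]
Op 4: conn=4 S1=19 S2=3 S3=28 blocked=[]
Op 5: conn=27 S1=19 S2=3 S3=28 blocked=[]
Op 6: conn=14 S1=6 S2=3 S3=28 blocked=[]
Op 7: conn=5 S1=-3 S2=3 S3=28 blocked=[1]
Op 8: conn=-15 S1=-3 S2=-17 S3=28 blocked=[1, 2, 3]
Op 9: conn=12 S1=-3 S2=-17 S3=28 blocked=[1, 2]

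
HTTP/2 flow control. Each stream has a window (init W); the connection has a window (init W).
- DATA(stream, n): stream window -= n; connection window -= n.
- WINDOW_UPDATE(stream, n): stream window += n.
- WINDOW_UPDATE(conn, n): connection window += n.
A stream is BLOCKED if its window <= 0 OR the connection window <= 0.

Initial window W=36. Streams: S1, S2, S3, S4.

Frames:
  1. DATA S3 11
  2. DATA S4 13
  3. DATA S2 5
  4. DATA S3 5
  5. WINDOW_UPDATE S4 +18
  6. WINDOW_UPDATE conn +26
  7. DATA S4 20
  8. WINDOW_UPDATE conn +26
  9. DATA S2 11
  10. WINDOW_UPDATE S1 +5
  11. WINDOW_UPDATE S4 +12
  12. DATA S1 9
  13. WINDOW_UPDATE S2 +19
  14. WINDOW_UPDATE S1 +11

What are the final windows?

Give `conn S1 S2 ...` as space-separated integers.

Op 1: conn=25 S1=36 S2=36 S3=25 S4=36 blocked=[]
Op 2: conn=12 S1=36 S2=36 S3=25 S4=23 blocked=[]
Op 3: conn=7 S1=36 S2=31 S3=25 S4=23 blocked=[]
Op 4: conn=2 S1=36 S2=31 S3=20 S4=23 blocked=[]
Op 5: conn=2 S1=36 S2=31 S3=20 S4=41 blocked=[]
Op 6: conn=28 S1=36 S2=31 S3=20 S4=41 blocked=[]
Op 7: conn=8 S1=36 S2=31 S3=20 S4=21 blocked=[]
Op 8: conn=34 S1=36 S2=31 S3=20 S4=21 blocked=[]
Op 9: conn=23 S1=36 S2=20 S3=20 S4=21 blocked=[]
Op 10: conn=23 S1=41 S2=20 S3=20 S4=21 blocked=[]
Op 11: conn=23 S1=41 S2=20 S3=20 S4=33 blocked=[]
Op 12: conn=14 S1=32 S2=20 S3=20 S4=33 blocked=[]
Op 13: conn=14 S1=32 S2=39 S3=20 S4=33 blocked=[]
Op 14: conn=14 S1=43 S2=39 S3=20 S4=33 blocked=[]

Answer: 14 43 39 20 33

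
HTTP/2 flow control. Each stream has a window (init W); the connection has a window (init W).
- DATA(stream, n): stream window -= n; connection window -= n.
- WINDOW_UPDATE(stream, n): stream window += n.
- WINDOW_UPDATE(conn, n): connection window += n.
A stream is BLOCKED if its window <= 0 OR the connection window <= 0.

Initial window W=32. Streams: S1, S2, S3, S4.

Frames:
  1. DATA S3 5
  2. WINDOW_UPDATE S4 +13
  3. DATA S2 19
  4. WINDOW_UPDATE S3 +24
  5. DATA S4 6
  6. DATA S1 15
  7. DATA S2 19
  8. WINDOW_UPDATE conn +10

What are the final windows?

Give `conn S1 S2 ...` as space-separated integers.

Answer: -22 17 -6 51 39

Derivation:
Op 1: conn=27 S1=32 S2=32 S3=27 S4=32 blocked=[]
Op 2: conn=27 S1=32 S2=32 S3=27 S4=45 blocked=[]
Op 3: conn=8 S1=32 S2=13 S3=27 S4=45 blocked=[]
Op 4: conn=8 S1=32 S2=13 S3=51 S4=45 blocked=[]
Op 5: conn=2 S1=32 S2=13 S3=51 S4=39 blocked=[]
Op 6: conn=-13 S1=17 S2=13 S3=51 S4=39 blocked=[1, 2, 3, 4]
Op 7: conn=-32 S1=17 S2=-6 S3=51 S4=39 blocked=[1, 2, 3, 4]
Op 8: conn=-22 S1=17 S2=-6 S3=51 S4=39 blocked=[1, 2, 3, 4]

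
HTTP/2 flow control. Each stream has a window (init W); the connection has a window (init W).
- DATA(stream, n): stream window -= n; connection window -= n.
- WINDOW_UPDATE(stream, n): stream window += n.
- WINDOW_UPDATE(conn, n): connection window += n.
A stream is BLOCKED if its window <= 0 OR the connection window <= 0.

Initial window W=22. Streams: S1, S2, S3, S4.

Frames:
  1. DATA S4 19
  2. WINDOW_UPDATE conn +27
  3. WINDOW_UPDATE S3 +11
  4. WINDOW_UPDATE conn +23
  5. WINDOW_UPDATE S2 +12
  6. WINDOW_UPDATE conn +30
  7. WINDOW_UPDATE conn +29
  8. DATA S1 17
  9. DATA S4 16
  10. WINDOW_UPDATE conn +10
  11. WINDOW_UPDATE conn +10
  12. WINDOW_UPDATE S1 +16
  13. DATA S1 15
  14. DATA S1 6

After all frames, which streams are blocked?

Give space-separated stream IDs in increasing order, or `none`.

Op 1: conn=3 S1=22 S2=22 S3=22 S4=3 blocked=[]
Op 2: conn=30 S1=22 S2=22 S3=22 S4=3 blocked=[]
Op 3: conn=30 S1=22 S2=22 S3=33 S4=3 blocked=[]
Op 4: conn=53 S1=22 S2=22 S3=33 S4=3 blocked=[]
Op 5: conn=53 S1=22 S2=34 S3=33 S4=3 blocked=[]
Op 6: conn=83 S1=22 S2=34 S3=33 S4=3 blocked=[]
Op 7: conn=112 S1=22 S2=34 S3=33 S4=3 blocked=[]
Op 8: conn=95 S1=5 S2=34 S3=33 S4=3 blocked=[]
Op 9: conn=79 S1=5 S2=34 S3=33 S4=-13 blocked=[4]
Op 10: conn=89 S1=5 S2=34 S3=33 S4=-13 blocked=[4]
Op 11: conn=99 S1=5 S2=34 S3=33 S4=-13 blocked=[4]
Op 12: conn=99 S1=21 S2=34 S3=33 S4=-13 blocked=[4]
Op 13: conn=84 S1=6 S2=34 S3=33 S4=-13 blocked=[4]
Op 14: conn=78 S1=0 S2=34 S3=33 S4=-13 blocked=[1, 4]

Answer: S1 S4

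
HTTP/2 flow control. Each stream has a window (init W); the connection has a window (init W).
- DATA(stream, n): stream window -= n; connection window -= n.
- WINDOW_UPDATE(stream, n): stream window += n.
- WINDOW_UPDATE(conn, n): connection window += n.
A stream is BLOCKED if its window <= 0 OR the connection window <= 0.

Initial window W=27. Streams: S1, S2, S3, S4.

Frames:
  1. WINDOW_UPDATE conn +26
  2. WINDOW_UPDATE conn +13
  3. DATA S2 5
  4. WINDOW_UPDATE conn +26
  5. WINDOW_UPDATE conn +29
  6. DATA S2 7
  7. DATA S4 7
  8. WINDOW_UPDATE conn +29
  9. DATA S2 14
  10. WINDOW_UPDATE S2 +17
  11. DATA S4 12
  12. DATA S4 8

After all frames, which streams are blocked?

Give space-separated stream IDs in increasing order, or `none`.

Answer: S4

Derivation:
Op 1: conn=53 S1=27 S2=27 S3=27 S4=27 blocked=[]
Op 2: conn=66 S1=27 S2=27 S3=27 S4=27 blocked=[]
Op 3: conn=61 S1=27 S2=22 S3=27 S4=27 blocked=[]
Op 4: conn=87 S1=27 S2=22 S3=27 S4=27 blocked=[]
Op 5: conn=116 S1=27 S2=22 S3=27 S4=27 blocked=[]
Op 6: conn=109 S1=27 S2=15 S3=27 S4=27 blocked=[]
Op 7: conn=102 S1=27 S2=15 S3=27 S4=20 blocked=[]
Op 8: conn=131 S1=27 S2=15 S3=27 S4=20 blocked=[]
Op 9: conn=117 S1=27 S2=1 S3=27 S4=20 blocked=[]
Op 10: conn=117 S1=27 S2=18 S3=27 S4=20 blocked=[]
Op 11: conn=105 S1=27 S2=18 S3=27 S4=8 blocked=[]
Op 12: conn=97 S1=27 S2=18 S3=27 S4=0 blocked=[4]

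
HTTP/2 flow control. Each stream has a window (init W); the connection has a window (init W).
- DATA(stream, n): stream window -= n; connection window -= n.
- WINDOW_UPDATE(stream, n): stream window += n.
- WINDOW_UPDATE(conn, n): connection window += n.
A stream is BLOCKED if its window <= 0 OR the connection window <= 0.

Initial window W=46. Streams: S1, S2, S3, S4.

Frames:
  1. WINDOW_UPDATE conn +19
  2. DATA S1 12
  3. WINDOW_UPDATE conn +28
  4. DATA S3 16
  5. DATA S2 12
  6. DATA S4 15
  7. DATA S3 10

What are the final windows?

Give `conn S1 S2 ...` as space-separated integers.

Answer: 28 34 34 20 31

Derivation:
Op 1: conn=65 S1=46 S2=46 S3=46 S4=46 blocked=[]
Op 2: conn=53 S1=34 S2=46 S3=46 S4=46 blocked=[]
Op 3: conn=81 S1=34 S2=46 S3=46 S4=46 blocked=[]
Op 4: conn=65 S1=34 S2=46 S3=30 S4=46 blocked=[]
Op 5: conn=53 S1=34 S2=34 S3=30 S4=46 blocked=[]
Op 6: conn=38 S1=34 S2=34 S3=30 S4=31 blocked=[]
Op 7: conn=28 S1=34 S2=34 S3=20 S4=31 blocked=[]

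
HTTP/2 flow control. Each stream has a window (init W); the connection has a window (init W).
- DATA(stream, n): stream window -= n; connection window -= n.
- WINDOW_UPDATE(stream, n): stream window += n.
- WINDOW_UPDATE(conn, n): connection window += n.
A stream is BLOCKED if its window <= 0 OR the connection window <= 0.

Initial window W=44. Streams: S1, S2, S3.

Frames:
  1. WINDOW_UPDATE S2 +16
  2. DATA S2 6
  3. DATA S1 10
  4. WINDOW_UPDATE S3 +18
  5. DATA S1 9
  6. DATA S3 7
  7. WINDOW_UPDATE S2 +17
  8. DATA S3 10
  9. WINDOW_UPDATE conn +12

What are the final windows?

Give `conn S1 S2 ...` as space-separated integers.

Op 1: conn=44 S1=44 S2=60 S3=44 blocked=[]
Op 2: conn=38 S1=44 S2=54 S3=44 blocked=[]
Op 3: conn=28 S1=34 S2=54 S3=44 blocked=[]
Op 4: conn=28 S1=34 S2=54 S3=62 blocked=[]
Op 5: conn=19 S1=25 S2=54 S3=62 blocked=[]
Op 6: conn=12 S1=25 S2=54 S3=55 blocked=[]
Op 7: conn=12 S1=25 S2=71 S3=55 blocked=[]
Op 8: conn=2 S1=25 S2=71 S3=45 blocked=[]
Op 9: conn=14 S1=25 S2=71 S3=45 blocked=[]

Answer: 14 25 71 45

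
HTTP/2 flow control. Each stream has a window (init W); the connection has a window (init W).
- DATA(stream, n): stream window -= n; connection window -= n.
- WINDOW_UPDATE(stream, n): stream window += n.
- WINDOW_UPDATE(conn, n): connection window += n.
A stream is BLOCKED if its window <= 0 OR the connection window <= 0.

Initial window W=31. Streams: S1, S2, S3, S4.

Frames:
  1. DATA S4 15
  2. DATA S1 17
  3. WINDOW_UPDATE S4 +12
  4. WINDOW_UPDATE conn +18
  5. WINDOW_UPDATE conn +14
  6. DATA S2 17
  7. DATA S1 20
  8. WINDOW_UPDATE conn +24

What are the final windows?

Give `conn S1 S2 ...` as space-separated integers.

Answer: 18 -6 14 31 28

Derivation:
Op 1: conn=16 S1=31 S2=31 S3=31 S4=16 blocked=[]
Op 2: conn=-1 S1=14 S2=31 S3=31 S4=16 blocked=[1, 2, 3, 4]
Op 3: conn=-1 S1=14 S2=31 S3=31 S4=28 blocked=[1, 2, 3, 4]
Op 4: conn=17 S1=14 S2=31 S3=31 S4=28 blocked=[]
Op 5: conn=31 S1=14 S2=31 S3=31 S4=28 blocked=[]
Op 6: conn=14 S1=14 S2=14 S3=31 S4=28 blocked=[]
Op 7: conn=-6 S1=-6 S2=14 S3=31 S4=28 blocked=[1, 2, 3, 4]
Op 8: conn=18 S1=-6 S2=14 S3=31 S4=28 blocked=[1]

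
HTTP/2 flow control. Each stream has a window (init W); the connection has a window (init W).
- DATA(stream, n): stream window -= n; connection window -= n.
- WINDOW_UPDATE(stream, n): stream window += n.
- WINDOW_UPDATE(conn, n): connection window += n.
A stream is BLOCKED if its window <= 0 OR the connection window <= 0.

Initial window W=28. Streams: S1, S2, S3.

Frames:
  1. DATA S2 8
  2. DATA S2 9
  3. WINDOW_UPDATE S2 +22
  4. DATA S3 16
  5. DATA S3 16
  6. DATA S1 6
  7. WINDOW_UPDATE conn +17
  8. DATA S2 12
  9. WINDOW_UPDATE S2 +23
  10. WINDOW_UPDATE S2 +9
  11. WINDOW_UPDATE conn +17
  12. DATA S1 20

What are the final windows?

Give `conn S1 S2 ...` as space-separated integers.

Answer: -25 2 53 -4

Derivation:
Op 1: conn=20 S1=28 S2=20 S3=28 blocked=[]
Op 2: conn=11 S1=28 S2=11 S3=28 blocked=[]
Op 3: conn=11 S1=28 S2=33 S3=28 blocked=[]
Op 4: conn=-5 S1=28 S2=33 S3=12 blocked=[1, 2, 3]
Op 5: conn=-21 S1=28 S2=33 S3=-4 blocked=[1, 2, 3]
Op 6: conn=-27 S1=22 S2=33 S3=-4 blocked=[1, 2, 3]
Op 7: conn=-10 S1=22 S2=33 S3=-4 blocked=[1, 2, 3]
Op 8: conn=-22 S1=22 S2=21 S3=-4 blocked=[1, 2, 3]
Op 9: conn=-22 S1=22 S2=44 S3=-4 blocked=[1, 2, 3]
Op 10: conn=-22 S1=22 S2=53 S3=-4 blocked=[1, 2, 3]
Op 11: conn=-5 S1=22 S2=53 S3=-4 blocked=[1, 2, 3]
Op 12: conn=-25 S1=2 S2=53 S3=-4 blocked=[1, 2, 3]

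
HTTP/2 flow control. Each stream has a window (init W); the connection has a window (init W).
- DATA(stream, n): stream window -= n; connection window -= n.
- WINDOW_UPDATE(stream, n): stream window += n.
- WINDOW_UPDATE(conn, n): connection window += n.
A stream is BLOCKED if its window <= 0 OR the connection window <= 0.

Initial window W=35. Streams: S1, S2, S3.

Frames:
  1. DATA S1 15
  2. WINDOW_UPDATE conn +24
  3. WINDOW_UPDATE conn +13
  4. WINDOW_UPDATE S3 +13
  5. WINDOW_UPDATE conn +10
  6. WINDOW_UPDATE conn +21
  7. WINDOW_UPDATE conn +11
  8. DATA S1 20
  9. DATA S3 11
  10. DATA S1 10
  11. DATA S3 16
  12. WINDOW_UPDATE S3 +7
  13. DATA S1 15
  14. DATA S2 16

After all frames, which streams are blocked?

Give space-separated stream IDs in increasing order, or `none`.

Answer: S1

Derivation:
Op 1: conn=20 S1=20 S2=35 S3=35 blocked=[]
Op 2: conn=44 S1=20 S2=35 S3=35 blocked=[]
Op 3: conn=57 S1=20 S2=35 S3=35 blocked=[]
Op 4: conn=57 S1=20 S2=35 S3=48 blocked=[]
Op 5: conn=67 S1=20 S2=35 S3=48 blocked=[]
Op 6: conn=88 S1=20 S2=35 S3=48 blocked=[]
Op 7: conn=99 S1=20 S2=35 S3=48 blocked=[]
Op 8: conn=79 S1=0 S2=35 S3=48 blocked=[1]
Op 9: conn=68 S1=0 S2=35 S3=37 blocked=[1]
Op 10: conn=58 S1=-10 S2=35 S3=37 blocked=[1]
Op 11: conn=42 S1=-10 S2=35 S3=21 blocked=[1]
Op 12: conn=42 S1=-10 S2=35 S3=28 blocked=[1]
Op 13: conn=27 S1=-25 S2=35 S3=28 blocked=[1]
Op 14: conn=11 S1=-25 S2=19 S3=28 blocked=[1]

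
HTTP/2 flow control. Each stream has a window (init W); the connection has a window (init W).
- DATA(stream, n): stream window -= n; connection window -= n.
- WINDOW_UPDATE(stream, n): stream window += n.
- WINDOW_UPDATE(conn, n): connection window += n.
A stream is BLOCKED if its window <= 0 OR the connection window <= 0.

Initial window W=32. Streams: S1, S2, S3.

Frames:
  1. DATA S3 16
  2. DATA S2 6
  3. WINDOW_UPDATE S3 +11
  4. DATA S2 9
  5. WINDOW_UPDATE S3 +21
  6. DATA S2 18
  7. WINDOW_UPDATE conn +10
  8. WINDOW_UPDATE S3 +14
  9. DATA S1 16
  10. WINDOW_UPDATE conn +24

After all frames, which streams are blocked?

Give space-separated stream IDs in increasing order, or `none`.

Op 1: conn=16 S1=32 S2=32 S3=16 blocked=[]
Op 2: conn=10 S1=32 S2=26 S3=16 blocked=[]
Op 3: conn=10 S1=32 S2=26 S3=27 blocked=[]
Op 4: conn=1 S1=32 S2=17 S3=27 blocked=[]
Op 5: conn=1 S1=32 S2=17 S3=48 blocked=[]
Op 6: conn=-17 S1=32 S2=-1 S3=48 blocked=[1, 2, 3]
Op 7: conn=-7 S1=32 S2=-1 S3=48 blocked=[1, 2, 3]
Op 8: conn=-7 S1=32 S2=-1 S3=62 blocked=[1, 2, 3]
Op 9: conn=-23 S1=16 S2=-1 S3=62 blocked=[1, 2, 3]
Op 10: conn=1 S1=16 S2=-1 S3=62 blocked=[2]

Answer: S2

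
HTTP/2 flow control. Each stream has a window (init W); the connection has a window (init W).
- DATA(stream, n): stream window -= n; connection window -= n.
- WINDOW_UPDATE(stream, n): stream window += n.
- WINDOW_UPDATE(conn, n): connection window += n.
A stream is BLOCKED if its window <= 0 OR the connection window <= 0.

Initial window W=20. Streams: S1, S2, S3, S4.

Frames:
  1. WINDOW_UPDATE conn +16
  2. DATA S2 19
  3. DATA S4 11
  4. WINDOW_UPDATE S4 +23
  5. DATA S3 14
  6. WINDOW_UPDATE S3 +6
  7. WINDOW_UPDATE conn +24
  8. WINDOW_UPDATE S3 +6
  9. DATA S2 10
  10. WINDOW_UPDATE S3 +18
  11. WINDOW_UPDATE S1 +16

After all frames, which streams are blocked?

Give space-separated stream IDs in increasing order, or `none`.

Answer: S2

Derivation:
Op 1: conn=36 S1=20 S2=20 S3=20 S4=20 blocked=[]
Op 2: conn=17 S1=20 S2=1 S3=20 S4=20 blocked=[]
Op 3: conn=6 S1=20 S2=1 S3=20 S4=9 blocked=[]
Op 4: conn=6 S1=20 S2=1 S3=20 S4=32 blocked=[]
Op 5: conn=-8 S1=20 S2=1 S3=6 S4=32 blocked=[1, 2, 3, 4]
Op 6: conn=-8 S1=20 S2=1 S3=12 S4=32 blocked=[1, 2, 3, 4]
Op 7: conn=16 S1=20 S2=1 S3=12 S4=32 blocked=[]
Op 8: conn=16 S1=20 S2=1 S3=18 S4=32 blocked=[]
Op 9: conn=6 S1=20 S2=-9 S3=18 S4=32 blocked=[2]
Op 10: conn=6 S1=20 S2=-9 S3=36 S4=32 blocked=[2]
Op 11: conn=6 S1=36 S2=-9 S3=36 S4=32 blocked=[2]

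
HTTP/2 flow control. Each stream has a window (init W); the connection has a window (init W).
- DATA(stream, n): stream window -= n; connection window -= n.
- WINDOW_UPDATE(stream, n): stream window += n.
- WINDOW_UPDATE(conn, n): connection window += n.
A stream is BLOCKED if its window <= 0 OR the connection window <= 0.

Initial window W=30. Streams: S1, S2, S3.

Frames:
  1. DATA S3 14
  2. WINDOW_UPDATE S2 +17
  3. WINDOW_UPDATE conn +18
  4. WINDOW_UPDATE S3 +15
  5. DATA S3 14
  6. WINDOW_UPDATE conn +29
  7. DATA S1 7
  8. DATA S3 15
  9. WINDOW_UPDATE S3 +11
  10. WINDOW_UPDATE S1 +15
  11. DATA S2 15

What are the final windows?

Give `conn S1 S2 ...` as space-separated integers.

Op 1: conn=16 S1=30 S2=30 S3=16 blocked=[]
Op 2: conn=16 S1=30 S2=47 S3=16 blocked=[]
Op 3: conn=34 S1=30 S2=47 S3=16 blocked=[]
Op 4: conn=34 S1=30 S2=47 S3=31 blocked=[]
Op 5: conn=20 S1=30 S2=47 S3=17 blocked=[]
Op 6: conn=49 S1=30 S2=47 S3=17 blocked=[]
Op 7: conn=42 S1=23 S2=47 S3=17 blocked=[]
Op 8: conn=27 S1=23 S2=47 S3=2 blocked=[]
Op 9: conn=27 S1=23 S2=47 S3=13 blocked=[]
Op 10: conn=27 S1=38 S2=47 S3=13 blocked=[]
Op 11: conn=12 S1=38 S2=32 S3=13 blocked=[]

Answer: 12 38 32 13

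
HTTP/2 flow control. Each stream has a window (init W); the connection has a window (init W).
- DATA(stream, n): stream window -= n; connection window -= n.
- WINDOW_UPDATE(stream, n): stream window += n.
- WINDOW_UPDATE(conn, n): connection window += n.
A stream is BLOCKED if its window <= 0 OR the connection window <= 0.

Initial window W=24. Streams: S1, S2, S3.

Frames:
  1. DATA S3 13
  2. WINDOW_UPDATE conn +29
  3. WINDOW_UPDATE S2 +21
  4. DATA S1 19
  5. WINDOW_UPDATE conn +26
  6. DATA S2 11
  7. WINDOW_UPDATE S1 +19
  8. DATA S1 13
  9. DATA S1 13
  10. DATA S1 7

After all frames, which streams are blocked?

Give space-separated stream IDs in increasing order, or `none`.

Answer: S1

Derivation:
Op 1: conn=11 S1=24 S2=24 S3=11 blocked=[]
Op 2: conn=40 S1=24 S2=24 S3=11 blocked=[]
Op 3: conn=40 S1=24 S2=45 S3=11 blocked=[]
Op 4: conn=21 S1=5 S2=45 S3=11 blocked=[]
Op 5: conn=47 S1=5 S2=45 S3=11 blocked=[]
Op 6: conn=36 S1=5 S2=34 S3=11 blocked=[]
Op 7: conn=36 S1=24 S2=34 S3=11 blocked=[]
Op 8: conn=23 S1=11 S2=34 S3=11 blocked=[]
Op 9: conn=10 S1=-2 S2=34 S3=11 blocked=[1]
Op 10: conn=3 S1=-9 S2=34 S3=11 blocked=[1]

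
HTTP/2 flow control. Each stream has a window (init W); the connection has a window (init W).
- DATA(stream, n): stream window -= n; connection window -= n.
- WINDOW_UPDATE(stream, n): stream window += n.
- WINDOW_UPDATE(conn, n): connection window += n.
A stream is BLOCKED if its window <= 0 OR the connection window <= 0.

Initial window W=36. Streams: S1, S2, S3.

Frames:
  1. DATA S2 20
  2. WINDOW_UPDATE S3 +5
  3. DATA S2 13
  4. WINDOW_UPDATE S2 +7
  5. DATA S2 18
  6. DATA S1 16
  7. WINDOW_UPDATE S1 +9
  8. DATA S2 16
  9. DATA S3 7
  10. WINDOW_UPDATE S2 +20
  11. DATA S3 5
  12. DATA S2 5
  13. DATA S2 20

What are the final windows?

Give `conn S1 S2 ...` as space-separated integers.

Op 1: conn=16 S1=36 S2=16 S3=36 blocked=[]
Op 2: conn=16 S1=36 S2=16 S3=41 blocked=[]
Op 3: conn=3 S1=36 S2=3 S3=41 blocked=[]
Op 4: conn=3 S1=36 S2=10 S3=41 blocked=[]
Op 5: conn=-15 S1=36 S2=-8 S3=41 blocked=[1, 2, 3]
Op 6: conn=-31 S1=20 S2=-8 S3=41 blocked=[1, 2, 3]
Op 7: conn=-31 S1=29 S2=-8 S3=41 blocked=[1, 2, 3]
Op 8: conn=-47 S1=29 S2=-24 S3=41 blocked=[1, 2, 3]
Op 9: conn=-54 S1=29 S2=-24 S3=34 blocked=[1, 2, 3]
Op 10: conn=-54 S1=29 S2=-4 S3=34 blocked=[1, 2, 3]
Op 11: conn=-59 S1=29 S2=-4 S3=29 blocked=[1, 2, 3]
Op 12: conn=-64 S1=29 S2=-9 S3=29 blocked=[1, 2, 3]
Op 13: conn=-84 S1=29 S2=-29 S3=29 blocked=[1, 2, 3]

Answer: -84 29 -29 29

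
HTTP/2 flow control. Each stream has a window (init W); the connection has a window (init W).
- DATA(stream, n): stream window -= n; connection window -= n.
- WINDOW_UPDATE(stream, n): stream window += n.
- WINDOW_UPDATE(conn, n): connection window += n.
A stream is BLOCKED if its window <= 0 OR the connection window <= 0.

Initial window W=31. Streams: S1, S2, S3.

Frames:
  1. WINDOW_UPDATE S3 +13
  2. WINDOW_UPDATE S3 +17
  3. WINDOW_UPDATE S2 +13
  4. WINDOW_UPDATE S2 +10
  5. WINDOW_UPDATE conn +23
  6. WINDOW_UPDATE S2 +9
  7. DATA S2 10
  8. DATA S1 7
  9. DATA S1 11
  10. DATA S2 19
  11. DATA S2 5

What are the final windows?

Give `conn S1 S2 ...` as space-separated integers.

Answer: 2 13 29 61

Derivation:
Op 1: conn=31 S1=31 S2=31 S3=44 blocked=[]
Op 2: conn=31 S1=31 S2=31 S3=61 blocked=[]
Op 3: conn=31 S1=31 S2=44 S3=61 blocked=[]
Op 4: conn=31 S1=31 S2=54 S3=61 blocked=[]
Op 5: conn=54 S1=31 S2=54 S3=61 blocked=[]
Op 6: conn=54 S1=31 S2=63 S3=61 blocked=[]
Op 7: conn=44 S1=31 S2=53 S3=61 blocked=[]
Op 8: conn=37 S1=24 S2=53 S3=61 blocked=[]
Op 9: conn=26 S1=13 S2=53 S3=61 blocked=[]
Op 10: conn=7 S1=13 S2=34 S3=61 blocked=[]
Op 11: conn=2 S1=13 S2=29 S3=61 blocked=[]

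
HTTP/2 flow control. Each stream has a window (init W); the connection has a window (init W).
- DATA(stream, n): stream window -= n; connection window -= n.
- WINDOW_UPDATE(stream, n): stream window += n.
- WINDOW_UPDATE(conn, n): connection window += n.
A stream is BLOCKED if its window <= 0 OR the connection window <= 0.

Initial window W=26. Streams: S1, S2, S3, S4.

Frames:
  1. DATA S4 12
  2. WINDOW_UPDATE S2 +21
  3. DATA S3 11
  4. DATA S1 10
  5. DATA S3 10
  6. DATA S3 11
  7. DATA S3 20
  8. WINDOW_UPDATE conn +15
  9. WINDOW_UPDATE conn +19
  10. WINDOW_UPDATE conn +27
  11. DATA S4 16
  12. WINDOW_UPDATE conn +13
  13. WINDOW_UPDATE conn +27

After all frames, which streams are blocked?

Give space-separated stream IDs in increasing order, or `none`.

Answer: S3 S4

Derivation:
Op 1: conn=14 S1=26 S2=26 S3=26 S4=14 blocked=[]
Op 2: conn=14 S1=26 S2=47 S3=26 S4=14 blocked=[]
Op 3: conn=3 S1=26 S2=47 S3=15 S4=14 blocked=[]
Op 4: conn=-7 S1=16 S2=47 S3=15 S4=14 blocked=[1, 2, 3, 4]
Op 5: conn=-17 S1=16 S2=47 S3=5 S4=14 blocked=[1, 2, 3, 4]
Op 6: conn=-28 S1=16 S2=47 S3=-6 S4=14 blocked=[1, 2, 3, 4]
Op 7: conn=-48 S1=16 S2=47 S3=-26 S4=14 blocked=[1, 2, 3, 4]
Op 8: conn=-33 S1=16 S2=47 S3=-26 S4=14 blocked=[1, 2, 3, 4]
Op 9: conn=-14 S1=16 S2=47 S3=-26 S4=14 blocked=[1, 2, 3, 4]
Op 10: conn=13 S1=16 S2=47 S3=-26 S4=14 blocked=[3]
Op 11: conn=-3 S1=16 S2=47 S3=-26 S4=-2 blocked=[1, 2, 3, 4]
Op 12: conn=10 S1=16 S2=47 S3=-26 S4=-2 blocked=[3, 4]
Op 13: conn=37 S1=16 S2=47 S3=-26 S4=-2 blocked=[3, 4]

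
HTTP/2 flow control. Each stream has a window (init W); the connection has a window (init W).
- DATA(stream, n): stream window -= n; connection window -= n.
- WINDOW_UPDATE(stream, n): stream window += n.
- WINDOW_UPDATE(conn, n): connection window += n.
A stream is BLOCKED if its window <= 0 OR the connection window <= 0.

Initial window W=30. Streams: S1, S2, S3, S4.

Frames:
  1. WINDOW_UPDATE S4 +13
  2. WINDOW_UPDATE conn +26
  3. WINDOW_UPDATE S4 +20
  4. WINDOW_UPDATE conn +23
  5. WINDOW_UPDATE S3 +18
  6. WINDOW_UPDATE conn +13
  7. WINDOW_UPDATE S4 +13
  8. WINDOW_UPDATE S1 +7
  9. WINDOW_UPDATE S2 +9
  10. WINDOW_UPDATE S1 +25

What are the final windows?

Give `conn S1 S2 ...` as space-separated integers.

Op 1: conn=30 S1=30 S2=30 S3=30 S4=43 blocked=[]
Op 2: conn=56 S1=30 S2=30 S3=30 S4=43 blocked=[]
Op 3: conn=56 S1=30 S2=30 S3=30 S4=63 blocked=[]
Op 4: conn=79 S1=30 S2=30 S3=30 S4=63 blocked=[]
Op 5: conn=79 S1=30 S2=30 S3=48 S4=63 blocked=[]
Op 6: conn=92 S1=30 S2=30 S3=48 S4=63 blocked=[]
Op 7: conn=92 S1=30 S2=30 S3=48 S4=76 blocked=[]
Op 8: conn=92 S1=37 S2=30 S3=48 S4=76 blocked=[]
Op 9: conn=92 S1=37 S2=39 S3=48 S4=76 blocked=[]
Op 10: conn=92 S1=62 S2=39 S3=48 S4=76 blocked=[]

Answer: 92 62 39 48 76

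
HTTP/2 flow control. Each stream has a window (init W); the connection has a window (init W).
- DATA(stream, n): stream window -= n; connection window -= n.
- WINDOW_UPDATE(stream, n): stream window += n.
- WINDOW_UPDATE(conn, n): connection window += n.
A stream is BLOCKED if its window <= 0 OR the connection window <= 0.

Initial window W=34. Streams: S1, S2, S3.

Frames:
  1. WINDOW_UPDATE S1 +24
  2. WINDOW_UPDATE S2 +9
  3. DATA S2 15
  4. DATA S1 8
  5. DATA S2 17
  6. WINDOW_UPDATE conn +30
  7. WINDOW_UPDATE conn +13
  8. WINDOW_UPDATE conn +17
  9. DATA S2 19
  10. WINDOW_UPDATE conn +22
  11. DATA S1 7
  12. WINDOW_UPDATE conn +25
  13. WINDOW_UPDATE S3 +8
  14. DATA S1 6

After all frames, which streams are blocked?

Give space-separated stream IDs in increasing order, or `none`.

Op 1: conn=34 S1=58 S2=34 S3=34 blocked=[]
Op 2: conn=34 S1=58 S2=43 S3=34 blocked=[]
Op 3: conn=19 S1=58 S2=28 S3=34 blocked=[]
Op 4: conn=11 S1=50 S2=28 S3=34 blocked=[]
Op 5: conn=-6 S1=50 S2=11 S3=34 blocked=[1, 2, 3]
Op 6: conn=24 S1=50 S2=11 S3=34 blocked=[]
Op 7: conn=37 S1=50 S2=11 S3=34 blocked=[]
Op 8: conn=54 S1=50 S2=11 S3=34 blocked=[]
Op 9: conn=35 S1=50 S2=-8 S3=34 blocked=[2]
Op 10: conn=57 S1=50 S2=-8 S3=34 blocked=[2]
Op 11: conn=50 S1=43 S2=-8 S3=34 blocked=[2]
Op 12: conn=75 S1=43 S2=-8 S3=34 blocked=[2]
Op 13: conn=75 S1=43 S2=-8 S3=42 blocked=[2]
Op 14: conn=69 S1=37 S2=-8 S3=42 blocked=[2]

Answer: S2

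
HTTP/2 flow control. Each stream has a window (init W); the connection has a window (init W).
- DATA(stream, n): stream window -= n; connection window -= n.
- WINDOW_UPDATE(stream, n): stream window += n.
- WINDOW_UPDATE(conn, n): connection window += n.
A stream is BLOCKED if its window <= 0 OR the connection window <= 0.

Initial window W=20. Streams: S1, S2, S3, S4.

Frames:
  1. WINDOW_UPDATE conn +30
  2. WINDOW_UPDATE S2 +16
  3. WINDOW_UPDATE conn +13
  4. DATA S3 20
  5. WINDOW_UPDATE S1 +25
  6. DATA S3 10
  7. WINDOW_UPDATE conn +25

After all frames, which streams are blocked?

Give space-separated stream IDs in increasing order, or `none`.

Op 1: conn=50 S1=20 S2=20 S3=20 S4=20 blocked=[]
Op 2: conn=50 S1=20 S2=36 S3=20 S4=20 blocked=[]
Op 3: conn=63 S1=20 S2=36 S3=20 S4=20 blocked=[]
Op 4: conn=43 S1=20 S2=36 S3=0 S4=20 blocked=[3]
Op 5: conn=43 S1=45 S2=36 S3=0 S4=20 blocked=[3]
Op 6: conn=33 S1=45 S2=36 S3=-10 S4=20 blocked=[3]
Op 7: conn=58 S1=45 S2=36 S3=-10 S4=20 blocked=[3]

Answer: S3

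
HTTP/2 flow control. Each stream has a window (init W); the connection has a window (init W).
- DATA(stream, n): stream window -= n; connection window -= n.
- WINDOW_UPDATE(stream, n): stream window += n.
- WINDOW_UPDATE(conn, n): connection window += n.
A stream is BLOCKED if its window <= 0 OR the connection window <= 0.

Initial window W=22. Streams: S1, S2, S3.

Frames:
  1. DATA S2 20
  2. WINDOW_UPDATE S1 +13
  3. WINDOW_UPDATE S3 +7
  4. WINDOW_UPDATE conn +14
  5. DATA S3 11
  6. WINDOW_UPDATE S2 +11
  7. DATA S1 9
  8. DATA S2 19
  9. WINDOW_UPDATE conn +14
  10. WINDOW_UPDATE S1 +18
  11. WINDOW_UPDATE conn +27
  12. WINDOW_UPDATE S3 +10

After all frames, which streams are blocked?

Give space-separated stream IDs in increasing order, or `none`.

Answer: S2

Derivation:
Op 1: conn=2 S1=22 S2=2 S3=22 blocked=[]
Op 2: conn=2 S1=35 S2=2 S3=22 blocked=[]
Op 3: conn=2 S1=35 S2=2 S3=29 blocked=[]
Op 4: conn=16 S1=35 S2=2 S3=29 blocked=[]
Op 5: conn=5 S1=35 S2=2 S3=18 blocked=[]
Op 6: conn=5 S1=35 S2=13 S3=18 blocked=[]
Op 7: conn=-4 S1=26 S2=13 S3=18 blocked=[1, 2, 3]
Op 8: conn=-23 S1=26 S2=-6 S3=18 blocked=[1, 2, 3]
Op 9: conn=-9 S1=26 S2=-6 S3=18 blocked=[1, 2, 3]
Op 10: conn=-9 S1=44 S2=-6 S3=18 blocked=[1, 2, 3]
Op 11: conn=18 S1=44 S2=-6 S3=18 blocked=[2]
Op 12: conn=18 S1=44 S2=-6 S3=28 blocked=[2]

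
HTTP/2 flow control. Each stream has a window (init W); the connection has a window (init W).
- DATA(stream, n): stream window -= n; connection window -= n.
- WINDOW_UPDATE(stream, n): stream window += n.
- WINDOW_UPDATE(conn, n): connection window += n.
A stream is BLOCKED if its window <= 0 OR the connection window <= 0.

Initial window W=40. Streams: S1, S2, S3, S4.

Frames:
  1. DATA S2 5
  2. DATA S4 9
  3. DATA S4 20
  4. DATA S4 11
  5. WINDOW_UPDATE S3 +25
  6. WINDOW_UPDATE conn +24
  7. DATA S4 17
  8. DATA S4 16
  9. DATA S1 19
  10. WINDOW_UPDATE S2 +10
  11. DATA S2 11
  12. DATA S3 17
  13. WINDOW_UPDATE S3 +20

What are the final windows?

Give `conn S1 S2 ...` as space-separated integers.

Answer: -61 21 34 68 -33

Derivation:
Op 1: conn=35 S1=40 S2=35 S3=40 S4=40 blocked=[]
Op 2: conn=26 S1=40 S2=35 S3=40 S4=31 blocked=[]
Op 3: conn=6 S1=40 S2=35 S3=40 S4=11 blocked=[]
Op 4: conn=-5 S1=40 S2=35 S3=40 S4=0 blocked=[1, 2, 3, 4]
Op 5: conn=-5 S1=40 S2=35 S3=65 S4=0 blocked=[1, 2, 3, 4]
Op 6: conn=19 S1=40 S2=35 S3=65 S4=0 blocked=[4]
Op 7: conn=2 S1=40 S2=35 S3=65 S4=-17 blocked=[4]
Op 8: conn=-14 S1=40 S2=35 S3=65 S4=-33 blocked=[1, 2, 3, 4]
Op 9: conn=-33 S1=21 S2=35 S3=65 S4=-33 blocked=[1, 2, 3, 4]
Op 10: conn=-33 S1=21 S2=45 S3=65 S4=-33 blocked=[1, 2, 3, 4]
Op 11: conn=-44 S1=21 S2=34 S3=65 S4=-33 blocked=[1, 2, 3, 4]
Op 12: conn=-61 S1=21 S2=34 S3=48 S4=-33 blocked=[1, 2, 3, 4]
Op 13: conn=-61 S1=21 S2=34 S3=68 S4=-33 blocked=[1, 2, 3, 4]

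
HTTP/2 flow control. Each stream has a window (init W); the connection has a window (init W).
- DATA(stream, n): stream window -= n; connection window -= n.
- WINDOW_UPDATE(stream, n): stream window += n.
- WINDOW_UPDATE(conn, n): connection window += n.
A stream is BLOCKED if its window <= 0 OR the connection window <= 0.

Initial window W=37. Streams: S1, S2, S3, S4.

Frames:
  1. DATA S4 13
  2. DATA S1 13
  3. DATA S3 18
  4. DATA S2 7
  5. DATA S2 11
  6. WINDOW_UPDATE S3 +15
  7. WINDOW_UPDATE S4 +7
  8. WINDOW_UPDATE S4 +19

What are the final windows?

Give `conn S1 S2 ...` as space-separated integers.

Answer: -25 24 19 34 50

Derivation:
Op 1: conn=24 S1=37 S2=37 S3=37 S4=24 blocked=[]
Op 2: conn=11 S1=24 S2=37 S3=37 S4=24 blocked=[]
Op 3: conn=-7 S1=24 S2=37 S3=19 S4=24 blocked=[1, 2, 3, 4]
Op 4: conn=-14 S1=24 S2=30 S3=19 S4=24 blocked=[1, 2, 3, 4]
Op 5: conn=-25 S1=24 S2=19 S3=19 S4=24 blocked=[1, 2, 3, 4]
Op 6: conn=-25 S1=24 S2=19 S3=34 S4=24 blocked=[1, 2, 3, 4]
Op 7: conn=-25 S1=24 S2=19 S3=34 S4=31 blocked=[1, 2, 3, 4]
Op 8: conn=-25 S1=24 S2=19 S3=34 S4=50 blocked=[1, 2, 3, 4]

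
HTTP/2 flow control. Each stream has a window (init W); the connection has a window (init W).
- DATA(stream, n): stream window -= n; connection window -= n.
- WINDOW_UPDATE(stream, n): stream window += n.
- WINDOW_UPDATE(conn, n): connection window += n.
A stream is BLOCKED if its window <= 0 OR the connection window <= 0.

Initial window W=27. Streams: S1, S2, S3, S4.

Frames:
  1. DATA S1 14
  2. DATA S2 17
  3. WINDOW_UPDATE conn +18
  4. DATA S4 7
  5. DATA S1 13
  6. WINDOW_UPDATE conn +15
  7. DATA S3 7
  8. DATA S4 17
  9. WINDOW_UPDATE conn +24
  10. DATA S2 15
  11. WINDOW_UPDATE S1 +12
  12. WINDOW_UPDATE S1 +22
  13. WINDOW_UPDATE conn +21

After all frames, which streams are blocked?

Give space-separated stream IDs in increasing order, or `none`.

Op 1: conn=13 S1=13 S2=27 S3=27 S4=27 blocked=[]
Op 2: conn=-4 S1=13 S2=10 S3=27 S4=27 blocked=[1, 2, 3, 4]
Op 3: conn=14 S1=13 S2=10 S3=27 S4=27 blocked=[]
Op 4: conn=7 S1=13 S2=10 S3=27 S4=20 blocked=[]
Op 5: conn=-6 S1=0 S2=10 S3=27 S4=20 blocked=[1, 2, 3, 4]
Op 6: conn=9 S1=0 S2=10 S3=27 S4=20 blocked=[1]
Op 7: conn=2 S1=0 S2=10 S3=20 S4=20 blocked=[1]
Op 8: conn=-15 S1=0 S2=10 S3=20 S4=3 blocked=[1, 2, 3, 4]
Op 9: conn=9 S1=0 S2=10 S3=20 S4=3 blocked=[1]
Op 10: conn=-6 S1=0 S2=-5 S3=20 S4=3 blocked=[1, 2, 3, 4]
Op 11: conn=-6 S1=12 S2=-5 S3=20 S4=3 blocked=[1, 2, 3, 4]
Op 12: conn=-6 S1=34 S2=-5 S3=20 S4=3 blocked=[1, 2, 3, 4]
Op 13: conn=15 S1=34 S2=-5 S3=20 S4=3 blocked=[2]

Answer: S2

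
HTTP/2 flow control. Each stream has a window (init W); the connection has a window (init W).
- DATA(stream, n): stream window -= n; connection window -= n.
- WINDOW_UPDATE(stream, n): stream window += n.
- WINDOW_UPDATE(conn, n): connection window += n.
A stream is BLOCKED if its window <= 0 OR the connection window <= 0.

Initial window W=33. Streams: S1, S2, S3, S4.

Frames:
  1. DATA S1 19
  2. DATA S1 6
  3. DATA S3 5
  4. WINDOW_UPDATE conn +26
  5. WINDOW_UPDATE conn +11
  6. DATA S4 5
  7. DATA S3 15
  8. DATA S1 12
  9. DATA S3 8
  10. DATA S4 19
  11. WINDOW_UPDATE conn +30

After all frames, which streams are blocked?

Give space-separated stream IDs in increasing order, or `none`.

Op 1: conn=14 S1=14 S2=33 S3=33 S4=33 blocked=[]
Op 2: conn=8 S1=8 S2=33 S3=33 S4=33 blocked=[]
Op 3: conn=3 S1=8 S2=33 S3=28 S4=33 blocked=[]
Op 4: conn=29 S1=8 S2=33 S3=28 S4=33 blocked=[]
Op 5: conn=40 S1=8 S2=33 S3=28 S4=33 blocked=[]
Op 6: conn=35 S1=8 S2=33 S3=28 S4=28 blocked=[]
Op 7: conn=20 S1=8 S2=33 S3=13 S4=28 blocked=[]
Op 8: conn=8 S1=-4 S2=33 S3=13 S4=28 blocked=[1]
Op 9: conn=0 S1=-4 S2=33 S3=5 S4=28 blocked=[1, 2, 3, 4]
Op 10: conn=-19 S1=-4 S2=33 S3=5 S4=9 blocked=[1, 2, 3, 4]
Op 11: conn=11 S1=-4 S2=33 S3=5 S4=9 blocked=[1]

Answer: S1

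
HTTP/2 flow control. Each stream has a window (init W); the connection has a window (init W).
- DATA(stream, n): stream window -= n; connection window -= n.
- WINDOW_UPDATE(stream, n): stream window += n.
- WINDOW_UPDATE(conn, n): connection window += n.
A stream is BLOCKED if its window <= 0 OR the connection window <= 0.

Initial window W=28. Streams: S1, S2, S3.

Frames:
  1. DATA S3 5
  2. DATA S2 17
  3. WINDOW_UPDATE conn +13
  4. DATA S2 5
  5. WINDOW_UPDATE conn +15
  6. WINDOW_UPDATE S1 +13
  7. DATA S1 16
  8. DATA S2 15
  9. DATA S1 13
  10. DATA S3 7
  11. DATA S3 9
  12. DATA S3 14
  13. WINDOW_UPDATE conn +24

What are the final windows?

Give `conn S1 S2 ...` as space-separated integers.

Op 1: conn=23 S1=28 S2=28 S3=23 blocked=[]
Op 2: conn=6 S1=28 S2=11 S3=23 blocked=[]
Op 3: conn=19 S1=28 S2=11 S3=23 blocked=[]
Op 4: conn=14 S1=28 S2=6 S3=23 blocked=[]
Op 5: conn=29 S1=28 S2=6 S3=23 blocked=[]
Op 6: conn=29 S1=41 S2=6 S3=23 blocked=[]
Op 7: conn=13 S1=25 S2=6 S3=23 blocked=[]
Op 8: conn=-2 S1=25 S2=-9 S3=23 blocked=[1, 2, 3]
Op 9: conn=-15 S1=12 S2=-9 S3=23 blocked=[1, 2, 3]
Op 10: conn=-22 S1=12 S2=-9 S3=16 blocked=[1, 2, 3]
Op 11: conn=-31 S1=12 S2=-9 S3=7 blocked=[1, 2, 3]
Op 12: conn=-45 S1=12 S2=-9 S3=-7 blocked=[1, 2, 3]
Op 13: conn=-21 S1=12 S2=-9 S3=-7 blocked=[1, 2, 3]

Answer: -21 12 -9 -7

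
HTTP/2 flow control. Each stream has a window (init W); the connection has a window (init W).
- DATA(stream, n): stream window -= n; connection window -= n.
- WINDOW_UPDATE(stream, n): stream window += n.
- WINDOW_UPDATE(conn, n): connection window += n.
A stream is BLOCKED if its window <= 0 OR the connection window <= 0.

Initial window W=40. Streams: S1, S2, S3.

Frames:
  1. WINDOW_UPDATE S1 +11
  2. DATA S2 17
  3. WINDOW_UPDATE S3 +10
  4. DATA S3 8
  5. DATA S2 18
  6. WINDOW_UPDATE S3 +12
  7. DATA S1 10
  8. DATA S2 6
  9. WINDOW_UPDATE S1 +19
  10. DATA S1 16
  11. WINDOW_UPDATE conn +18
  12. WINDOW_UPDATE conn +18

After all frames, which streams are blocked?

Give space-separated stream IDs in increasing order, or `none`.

Answer: S2

Derivation:
Op 1: conn=40 S1=51 S2=40 S3=40 blocked=[]
Op 2: conn=23 S1=51 S2=23 S3=40 blocked=[]
Op 3: conn=23 S1=51 S2=23 S3=50 blocked=[]
Op 4: conn=15 S1=51 S2=23 S3=42 blocked=[]
Op 5: conn=-3 S1=51 S2=5 S3=42 blocked=[1, 2, 3]
Op 6: conn=-3 S1=51 S2=5 S3=54 blocked=[1, 2, 3]
Op 7: conn=-13 S1=41 S2=5 S3=54 blocked=[1, 2, 3]
Op 8: conn=-19 S1=41 S2=-1 S3=54 blocked=[1, 2, 3]
Op 9: conn=-19 S1=60 S2=-1 S3=54 blocked=[1, 2, 3]
Op 10: conn=-35 S1=44 S2=-1 S3=54 blocked=[1, 2, 3]
Op 11: conn=-17 S1=44 S2=-1 S3=54 blocked=[1, 2, 3]
Op 12: conn=1 S1=44 S2=-1 S3=54 blocked=[2]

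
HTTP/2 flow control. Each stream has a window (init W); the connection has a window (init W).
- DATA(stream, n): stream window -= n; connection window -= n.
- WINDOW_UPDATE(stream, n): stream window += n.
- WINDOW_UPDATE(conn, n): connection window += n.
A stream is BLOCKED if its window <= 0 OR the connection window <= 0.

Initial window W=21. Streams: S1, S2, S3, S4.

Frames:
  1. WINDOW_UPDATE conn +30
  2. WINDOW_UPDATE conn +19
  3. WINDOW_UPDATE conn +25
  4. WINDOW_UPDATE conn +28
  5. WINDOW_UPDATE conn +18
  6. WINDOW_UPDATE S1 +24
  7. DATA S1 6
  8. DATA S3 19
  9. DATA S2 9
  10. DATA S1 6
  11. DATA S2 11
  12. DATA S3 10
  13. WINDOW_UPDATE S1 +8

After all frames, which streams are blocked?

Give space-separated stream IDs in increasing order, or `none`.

Answer: S3

Derivation:
Op 1: conn=51 S1=21 S2=21 S3=21 S4=21 blocked=[]
Op 2: conn=70 S1=21 S2=21 S3=21 S4=21 blocked=[]
Op 3: conn=95 S1=21 S2=21 S3=21 S4=21 blocked=[]
Op 4: conn=123 S1=21 S2=21 S3=21 S4=21 blocked=[]
Op 5: conn=141 S1=21 S2=21 S3=21 S4=21 blocked=[]
Op 6: conn=141 S1=45 S2=21 S3=21 S4=21 blocked=[]
Op 7: conn=135 S1=39 S2=21 S3=21 S4=21 blocked=[]
Op 8: conn=116 S1=39 S2=21 S3=2 S4=21 blocked=[]
Op 9: conn=107 S1=39 S2=12 S3=2 S4=21 blocked=[]
Op 10: conn=101 S1=33 S2=12 S3=2 S4=21 blocked=[]
Op 11: conn=90 S1=33 S2=1 S3=2 S4=21 blocked=[]
Op 12: conn=80 S1=33 S2=1 S3=-8 S4=21 blocked=[3]
Op 13: conn=80 S1=41 S2=1 S3=-8 S4=21 blocked=[3]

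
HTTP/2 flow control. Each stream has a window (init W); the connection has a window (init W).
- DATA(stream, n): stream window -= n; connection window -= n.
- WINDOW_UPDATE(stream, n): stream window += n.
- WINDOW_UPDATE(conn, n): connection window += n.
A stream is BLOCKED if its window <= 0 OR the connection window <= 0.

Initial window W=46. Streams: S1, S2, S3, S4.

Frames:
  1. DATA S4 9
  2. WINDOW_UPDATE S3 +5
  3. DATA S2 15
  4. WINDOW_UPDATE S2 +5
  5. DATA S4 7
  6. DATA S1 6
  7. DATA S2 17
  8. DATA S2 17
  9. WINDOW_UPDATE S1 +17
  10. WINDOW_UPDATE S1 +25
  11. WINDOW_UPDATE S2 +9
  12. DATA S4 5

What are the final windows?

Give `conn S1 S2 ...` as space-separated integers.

Answer: -30 82 11 51 25

Derivation:
Op 1: conn=37 S1=46 S2=46 S3=46 S4=37 blocked=[]
Op 2: conn=37 S1=46 S2=46 S3=51 S4=37 blocked=[]
Op 3: conn=22 S1=46 S2=31 S3=51 S4=37 blocked=[]
Op 4: conn=22 S1=46 S2=36 S3=51 S4=37 blocked=[]
Op 5: conn=15 S1=46 S2=36 S3=51 S4=30 blocked=[]
Op 6: conn=9 S1=40 S2=36 S3=51 S4=30 blocked=[]
Op 7: conn=-8 S1=40 S2=19 S3=51 S4=30 blocked=[1, 2, 3, 4]
Op 8: conn=-25 S1=40 S2=2 S3=51 S4=30 blocked=[1, 2, 3, 4]
Op 9: conn=-25 S1=57 S2=2 S3=51 S4=30 blocked=[1, 2, 3, 4]
Op 10: conn=-25 S1=82 S2=2 S3=51 S4=30 blocked=[1, 2, 3, 4]
Op 11: conn=-25 S1=82 S2=11 S3=51 S4=30 blocked=[1, 2, 3, 4]
Op 12: conn=-30 S1=82 S2=11 S3=51 S4=25 blocked=[1, 2, 3, 4]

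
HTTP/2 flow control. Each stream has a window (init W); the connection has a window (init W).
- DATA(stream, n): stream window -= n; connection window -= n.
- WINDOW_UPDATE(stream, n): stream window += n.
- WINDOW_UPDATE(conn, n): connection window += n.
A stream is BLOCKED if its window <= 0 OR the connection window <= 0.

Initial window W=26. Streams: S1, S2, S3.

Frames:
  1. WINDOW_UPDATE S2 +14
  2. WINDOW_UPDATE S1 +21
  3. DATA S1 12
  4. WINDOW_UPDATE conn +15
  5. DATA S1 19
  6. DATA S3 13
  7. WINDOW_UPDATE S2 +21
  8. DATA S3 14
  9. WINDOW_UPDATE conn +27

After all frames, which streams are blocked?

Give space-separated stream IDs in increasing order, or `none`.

Answer: S3

Derivation:
Op 1: conn=26 S1=26 S2=40 S3=26 blocked=[]
Op 2: conn=26 S1=47 S2=40 S3=26 blocked=[]
Op 3: conn=14 S1=35 S2=40 S3=26 blocked=[]
Op 4: conn=29 S1=35 S2=40 S3=26 blocked=[]
Op 5: conn=10 S1=16 S2=40 S3=26 blocked=[]
Op 6: conn=-3 S1=16 S2=40 S3=13 blocked=[1, 2, 3]
Op 7: conn=-3 S1=16 S2=61 S3=13 blocked=[1, 2, 3]
Op 8: conn=-17 S1=16 S2=61 S3=-1 blocked=[1, 2, 3]
Op 9: conn=10 S1=16 S2=61 S3=-1 blocked=[3]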